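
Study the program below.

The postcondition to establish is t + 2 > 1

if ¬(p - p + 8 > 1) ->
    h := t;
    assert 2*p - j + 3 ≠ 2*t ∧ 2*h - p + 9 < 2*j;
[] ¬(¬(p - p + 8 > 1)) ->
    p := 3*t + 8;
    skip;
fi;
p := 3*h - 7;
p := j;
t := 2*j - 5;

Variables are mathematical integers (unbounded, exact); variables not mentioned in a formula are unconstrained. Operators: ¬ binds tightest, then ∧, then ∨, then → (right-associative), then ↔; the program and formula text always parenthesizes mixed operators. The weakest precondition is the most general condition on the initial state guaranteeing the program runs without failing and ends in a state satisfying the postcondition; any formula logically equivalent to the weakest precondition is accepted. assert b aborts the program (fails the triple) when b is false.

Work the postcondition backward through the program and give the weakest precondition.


Working backward. After the program, the postcondition t + 2 > 1 must hold; in canonical form it is t > -1.
Before t := 2*j - 5: 2*j > 4
Before p := j: 2*j > 4
Before p := 3*h - 7: 2*j > 4
Then branch requires 2*p ≠ j + 2*t - 3 ∧ 2*t < 2*j + p - 9 ∧ 2*j > 4; else branch requires 2*j > 4.
Before the if: 2*j > 4
Answer: WP = 2*j > 4


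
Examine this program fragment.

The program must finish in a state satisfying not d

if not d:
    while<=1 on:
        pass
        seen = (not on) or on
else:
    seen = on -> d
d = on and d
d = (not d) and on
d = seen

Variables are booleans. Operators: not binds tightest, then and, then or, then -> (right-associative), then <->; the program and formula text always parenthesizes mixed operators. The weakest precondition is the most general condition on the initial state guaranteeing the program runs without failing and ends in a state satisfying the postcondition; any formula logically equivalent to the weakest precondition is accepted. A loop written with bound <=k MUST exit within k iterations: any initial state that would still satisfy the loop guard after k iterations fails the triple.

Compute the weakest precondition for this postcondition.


Working backward. After the program, not d must hold.
Before d := seen: not seen
Before d := (not d) and on: not seen
Before d := on and d: not seen
Then branch requires (not on) and ((not on) -> (not seen)); else branch requires not (on -> d).
Before the if: ((not d) -> ((not on) and ((not on) -> (not seen)))) and (d -> (not (on -> d)))
Answer: WP = ((not d) -> ((not on) and ((not on) -> (not seen)))) and (d -> (not (on -> d)))


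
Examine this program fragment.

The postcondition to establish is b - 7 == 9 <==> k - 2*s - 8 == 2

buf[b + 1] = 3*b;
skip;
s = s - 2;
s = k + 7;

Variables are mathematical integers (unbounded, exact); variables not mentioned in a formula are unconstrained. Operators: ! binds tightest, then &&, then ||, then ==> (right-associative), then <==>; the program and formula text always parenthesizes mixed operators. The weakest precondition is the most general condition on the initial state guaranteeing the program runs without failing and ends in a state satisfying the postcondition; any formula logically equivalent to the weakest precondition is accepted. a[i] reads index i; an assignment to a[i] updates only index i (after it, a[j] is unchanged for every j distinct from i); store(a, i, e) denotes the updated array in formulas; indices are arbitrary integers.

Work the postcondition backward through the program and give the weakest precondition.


Working backward. After the program, the postcondition b - 7 == 9 <==> k - 2*s - 8 == 2 must hold; in canonical form it is b == 16 <==> k == 2*s + 10.
Before s := k + 7: b == 16 <==> k == -24
Before s := s - 2: b == 16 <==> k == -24
Before skip: b == 16 <==> k == -24
Before buf[b + 1] := 3*b: b == 16 <==> k == -24
Answer: WP = b == 16 <==> k == -24


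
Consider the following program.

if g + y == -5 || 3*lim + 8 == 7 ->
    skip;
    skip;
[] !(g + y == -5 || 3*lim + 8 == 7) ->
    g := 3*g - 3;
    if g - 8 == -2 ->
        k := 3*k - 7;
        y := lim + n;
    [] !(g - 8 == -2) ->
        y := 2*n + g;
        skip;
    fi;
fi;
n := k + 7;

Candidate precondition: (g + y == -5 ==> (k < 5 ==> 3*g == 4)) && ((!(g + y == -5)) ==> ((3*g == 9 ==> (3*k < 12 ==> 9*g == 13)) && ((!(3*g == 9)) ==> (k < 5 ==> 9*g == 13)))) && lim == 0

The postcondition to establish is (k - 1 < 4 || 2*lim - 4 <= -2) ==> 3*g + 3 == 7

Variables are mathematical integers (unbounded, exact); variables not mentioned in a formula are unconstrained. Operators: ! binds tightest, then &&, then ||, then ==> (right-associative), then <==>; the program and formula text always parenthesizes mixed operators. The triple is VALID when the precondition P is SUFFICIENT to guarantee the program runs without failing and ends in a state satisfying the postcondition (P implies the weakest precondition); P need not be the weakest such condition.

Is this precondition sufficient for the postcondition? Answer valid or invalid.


Working backward. After the program, the postcondition (k - 1 < 4 || 2*lim - 4 <= -2) ==> 3*g + 3 == 7 must hold; in canonical form it is (k < 5 || 2*lim <= 2) ==> 3*g == 4.
Before n := k + 7: (k < 5 || 2*lim <= 2) ==> 3*g == 4
Then branch requires (k < 5 || 2*lim <= 2) ==> 3*g == 4; else branch requires (3*g == 9 ==> ((3*k < 12 || 2*lim <= 2) ==> 9*g == 13)) && ((!(3*g == 9)) ==> ((k < 5 || 2*lim <= 2) ==> 9*g == 13)).
Before the if: ((g + y == -5 || 3*lim == -1) ==> ((k < 5 || 2*lim <= 2) ==> 3*g == 4)) && ((!(g + y == -5 || 3*lim == -1)) ==> ((3*g == 9 ==> ((3*k < 12 || 2*lim <= 2) ==> 9*g == 13)) && ((!(3*g == 9)) ==> ((k < 5 || 2*lim <= 2) ==> 9*g == 13))))
The weakest precondition is ((g + y == -5 || 3*lim == -1) ==> ((k < 5 || 2*lim <= 2) ==> 3*g == 4)) && ((!(g + y == -5 || 3*lim == -1)) ==> ((3*g == 9 ==> ((3*k < 12 || 2*lim <= 2) ==> 9*g == 13)) && ((!(3*g == 9)) ==> ((k < 5 || 2*lim <= 2) ==> 9*g == 13)))).
Check whether (g + y == -5 ==> (k < 5 ==> 3*g == 4)) && ((!(g + y == -5)) ==> ((3*g == 9 ==> (3*k < 12 ==> 9*g == 13)) && ((!(3*g == 9)) ==> (k < 5 ==> 9*g == 13)))) && lim == 0 implies it.
Countermodel: at the initial state g = 3, k = 4, lim = 0, y = -7, the precondition holds but the weakest precondition fails.
Answer: invalid


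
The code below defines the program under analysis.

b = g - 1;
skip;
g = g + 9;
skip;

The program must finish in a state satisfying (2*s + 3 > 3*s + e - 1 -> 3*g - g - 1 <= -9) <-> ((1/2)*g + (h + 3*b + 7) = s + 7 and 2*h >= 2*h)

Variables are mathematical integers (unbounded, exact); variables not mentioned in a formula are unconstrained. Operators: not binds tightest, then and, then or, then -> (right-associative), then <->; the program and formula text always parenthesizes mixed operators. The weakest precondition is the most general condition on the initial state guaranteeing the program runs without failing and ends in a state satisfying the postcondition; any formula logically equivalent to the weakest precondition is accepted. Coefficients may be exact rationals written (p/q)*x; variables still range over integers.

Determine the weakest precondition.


Working backward. After the program, the postcondition (2*s + 3 > 3*s + e - 1 -> 3*g - g - 1 <= -9) <-> ((1/2)*g + (h + 3*b + 7) = s + 7 and 2*h >= 2*h) must hold; in canonical form it is (e + s < 4 -> 2*g <= -8) <-> 3*b + (1/2)*g + h = s.
Before skip: (e + s < 4 -> 2*g <= -8) <-> 3*b + (1/2)*g + h = s
Before g := g + 9: (e + s < 4 -> 2*g <= -26) <-> 3*b + (1/2)*g + h = s - 9/2
Before skip: (e + s < 4 -> 2*g <= -26) <-> 3*b + (1/2)*g + h = s - 9/2
Before b := g - 1: (e + s < 4 -> 2*g <= -26) <-> (7/2)*g + h = s - 3/2
Answer: WP = (e + s < 4 -> 2*g <= -26) <-> (7/2)*g + h = s - 3/2


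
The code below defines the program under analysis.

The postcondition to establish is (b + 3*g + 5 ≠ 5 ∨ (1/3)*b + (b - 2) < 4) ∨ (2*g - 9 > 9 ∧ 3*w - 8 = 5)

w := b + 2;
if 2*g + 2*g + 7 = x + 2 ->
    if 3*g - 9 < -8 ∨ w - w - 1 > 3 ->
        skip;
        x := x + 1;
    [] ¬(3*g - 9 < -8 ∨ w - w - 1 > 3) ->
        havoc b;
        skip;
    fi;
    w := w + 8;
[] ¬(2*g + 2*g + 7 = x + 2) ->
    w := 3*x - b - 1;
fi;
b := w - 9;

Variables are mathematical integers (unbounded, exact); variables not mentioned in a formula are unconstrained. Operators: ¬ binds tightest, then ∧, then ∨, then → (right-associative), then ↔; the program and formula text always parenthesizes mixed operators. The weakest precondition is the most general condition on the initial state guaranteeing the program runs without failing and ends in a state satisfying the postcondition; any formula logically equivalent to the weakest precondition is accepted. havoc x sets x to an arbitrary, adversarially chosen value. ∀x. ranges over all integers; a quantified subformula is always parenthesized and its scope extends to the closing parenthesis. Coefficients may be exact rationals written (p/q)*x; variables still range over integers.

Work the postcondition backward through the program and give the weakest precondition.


Working backward. After the program, the postcondition (b + 3*g + 5 ≠ 5 ∨ (1/3)*b + (b - 2) < 4) ∨ (2*g - 9 > 9 ∧ 3*w - 8 = 5) must hold; in canonical form it is b + 3*g ≠ 0 ∨ (4/3)*b < 6 ∨ (2*g > 18 ∧ 3*w = 13).
Before b := w - 9: 3*g + w ≠ 9 ∨ (4/3)*w < 18 ∨ (2*g > 18 ∧ 3*w = 13)
Then branch requires (3*g < 1 → (3*g + w ≠ 1 ∨ (4/3)*w < 22/3 ∨ (2*g > 18 ∧ 3*w = -11))) ∧ ((¬(3*g < 1)) → (3*g + w ≠ 1 ∨ (4/3)*w < 22/3 ∨ (2*g > 18 ∧ 3*w = -11))); else branch requires 3*g + 3*x ≠ b + 10 ∨ 4*x < (4/3)*b + 58/3 ∨ (2*g > 18 ∧ 9*x = 3*b + 16).
Before the if: (4*g = x - 5 → ((3*g < 1 → (3*g + w ≠ 1 ∨ (4/3)*w < 22/3 ∨ (2*g > 18 ∧ 3*w = -11))) ∧ ((¬(3*g < 1)) → (3*g + w ≠ 1 ∨ (4/3)*w < 22/3 ∨ (2*g > 18 ∧ 3*w = -11))))) ∧ ((¬(4*g = x - 5)) → (3*g + 3*x ≠ b + 10 ∨ 4*x < (4/3)*b + 58/3 ∨ (2*g > 18 ∧ 9*x = 3*b + 16)))
Before w := b + 2: (4*g = x - 5 → ((3*g < 1 → (b + 3*g ≠ -1 ∨ (4/3)*b < 14/3 ∨ (2*g > 18 ∧ 3*b = -17))) ∧ ((¬(3*g < 1)) → (b + 3*g ≠ -1 ∨ (4/3)*b < 14/3 ∨ (2*g > 18 ∧ 3*b = -17))))) ∧ ((¬(4*g = x - 5)) → (3*g + 3*x ≠ b + 10 ∨ 4*x < (4/3)*b + 58/3 ∨ (2*g > 18 ∧ 9*x = 3*b + 16)))
Answer: WP = (4*g = x - 5 → ((3*g < 1 → (b + 3*g ≠ -1 ∨ (4/3)*b < 14/3 ∨ (2*g > 18 ∧ 3*b = -17))) ∧ ((¬(3*g < 1)) → (b + 3*g ≠ -1 ∨ (4/3)*b < 14/3 ∨ (2*g > 18 ∧ 3*b = -17))))) ∧ ((¬(4*g = x - 5)) → (3*g + 3*x ≠ b + 10 ∨ 4*x < (4/3)*b + 58/3 ∨ (2*g > 18 ∧ 9*x = 3*b + 16)))


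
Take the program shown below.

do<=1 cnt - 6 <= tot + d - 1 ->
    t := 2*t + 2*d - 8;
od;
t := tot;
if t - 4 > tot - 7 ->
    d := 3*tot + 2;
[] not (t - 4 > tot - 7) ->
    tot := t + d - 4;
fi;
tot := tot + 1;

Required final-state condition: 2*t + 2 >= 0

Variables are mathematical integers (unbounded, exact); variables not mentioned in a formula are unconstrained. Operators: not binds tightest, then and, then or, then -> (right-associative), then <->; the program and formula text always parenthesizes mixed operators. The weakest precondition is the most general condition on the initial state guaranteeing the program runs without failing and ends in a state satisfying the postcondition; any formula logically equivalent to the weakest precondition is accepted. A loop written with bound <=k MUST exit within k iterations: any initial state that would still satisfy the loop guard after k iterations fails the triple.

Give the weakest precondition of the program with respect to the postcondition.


Working backward. After the program, the postcondition 2*t + 2 >= 0 must hold; in canonical form it is 2*t >= -2.
Before tot := tot + 1: 2*t >= -2
Then branch requires 2*t >= -2; else branch requires 2*t >= -2.
Before the if: (t > tot - 3 -> 2*t >= -2) and ((not (t > tot - 3)) -> 2*t >= -2)
Before t := tot: 2*tot >= -2
Before the loop (bound <=1), unroll the exhaustion recursion (WP_0 = exit-now case; WP_j = one more guarded iteration, up to j = 1):
  WP_0: (not (cnt <= d + tot + 5)) and 2*tot >= -2
  WP_1: (cnt <= d + tot + 5 -> ((not (cnt <= d + tot + 5)) and 2*tot >= -2)) and ((not (cnt <= d + tot + 5)) -> 2*tot >= -2)
So before the loop: (cnt <= d + tot + 5 -> ((not (cnt <= d + tot + 5)) and 2*tot >= -2)) and ((not (cnt <= d + tot + 5)) -> 2*tot >= -2)
Answer: WP = (cnt <= d + tot + 5 -> ((not (cnt <= d + tot + 5)) and 2*tot >= -2)) and ((not (cnt <= d + tot + 5)) -> 2*tot >= -2)


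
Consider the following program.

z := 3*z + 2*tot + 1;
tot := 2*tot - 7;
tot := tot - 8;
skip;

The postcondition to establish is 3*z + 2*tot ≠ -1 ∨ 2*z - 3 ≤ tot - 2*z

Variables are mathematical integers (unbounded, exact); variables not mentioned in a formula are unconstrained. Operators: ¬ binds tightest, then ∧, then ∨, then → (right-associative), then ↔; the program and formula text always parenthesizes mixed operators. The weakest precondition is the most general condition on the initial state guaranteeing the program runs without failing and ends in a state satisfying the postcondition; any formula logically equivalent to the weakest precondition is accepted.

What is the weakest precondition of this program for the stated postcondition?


Working backward. After the program, the postcondition 3*z + 2*tot ≠ -1 ∨ 2*z - 3 ≤ tot - 2*z must hold; in canonical form it is 2*tot + 3*z ≠ -1 ∨ 4*z ≤ tot + 3.
Before skip: 2*tot + 3*z ≠ -1 ∨ 4*z ≤ tot + 3
Before tot := tot - 8: 2*tot + 3*z ≠ 15 ∨ 4*z ≤ tot - 5
Before tot := 2*tot - 7: 4*tot + 3*z ≠ 29 ∨ 4*z ≤ 2*tot - 12
Before z := 3*z + 2*tot + 1: 10*tot + 9*z ≠ 26 ∨ 6*tot + 12*z ≤ -16
Answer: WP = 10*tot + 9*z ≠ 26 ∨ 6*tot + 12*z ≤ -16


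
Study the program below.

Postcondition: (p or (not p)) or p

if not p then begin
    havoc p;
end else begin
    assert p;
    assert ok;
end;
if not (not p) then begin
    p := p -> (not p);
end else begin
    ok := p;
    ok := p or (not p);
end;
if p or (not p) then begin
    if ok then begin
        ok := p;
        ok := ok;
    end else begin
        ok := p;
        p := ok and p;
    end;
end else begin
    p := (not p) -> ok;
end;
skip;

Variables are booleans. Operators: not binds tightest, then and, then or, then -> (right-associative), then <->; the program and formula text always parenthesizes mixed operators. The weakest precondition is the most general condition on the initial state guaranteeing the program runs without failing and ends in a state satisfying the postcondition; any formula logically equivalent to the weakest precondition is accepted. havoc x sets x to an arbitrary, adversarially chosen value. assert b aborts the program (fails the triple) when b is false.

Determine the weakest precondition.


Working backward. After the program, the postcondition (p or (not p)) or p must hold; in canonical form it is true.
Before skip: true
Then branch requires true; else branch requires true.
Before the if: true
Then branch requires true; else branch requires true.
Before the if: true
Then branch requires true; else branch requires p and ok.
Before the if: p -> (p and ok)
Answer: WP = p -> (p and ok)


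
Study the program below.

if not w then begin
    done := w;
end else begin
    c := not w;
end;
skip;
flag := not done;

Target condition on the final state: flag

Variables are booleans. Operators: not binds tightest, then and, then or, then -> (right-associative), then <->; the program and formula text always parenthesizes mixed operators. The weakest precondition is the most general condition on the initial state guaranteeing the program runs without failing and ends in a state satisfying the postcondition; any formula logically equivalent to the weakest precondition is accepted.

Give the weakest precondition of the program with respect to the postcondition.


Working backward. After the program, flag must hold.
Before flag := not done: not done
Before skip: not done
Then branch requires not w; else branch requires not done.
Before the if: w -> (not done)
Answer: WP = w -> (not done)


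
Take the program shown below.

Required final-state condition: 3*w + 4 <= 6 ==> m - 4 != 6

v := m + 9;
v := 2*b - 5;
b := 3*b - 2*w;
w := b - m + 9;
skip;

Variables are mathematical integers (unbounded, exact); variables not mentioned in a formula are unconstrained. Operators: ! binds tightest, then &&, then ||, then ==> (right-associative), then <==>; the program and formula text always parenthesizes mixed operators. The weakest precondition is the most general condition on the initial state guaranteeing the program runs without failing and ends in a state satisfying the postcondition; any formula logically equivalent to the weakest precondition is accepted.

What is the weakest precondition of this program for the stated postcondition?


Working backward. After the program, the postcondition 3*w + 4 <= 6 ==> m - 4 != 6 must hold; in canonical form it is 3*w <= 2 ==> m != 10.
Before skip: 3*w <= 2 ==> m != 10
Before w := b - m + 9: 3*b <= 3*m - 25 ==> m != 10
Before b := 3*b - 2*w: 9*b <= 3*m + 6*w - 25 ==> m != 10
Before v := 2*b - 5: 9*b <= 3*m + 6*w - 25 ==> m != 10
Before v := m + 9: 9*b <= 3*m + 6*w - 25 ==> m != 10
Answer: WP = 9*b <= 3*m + 6*w - 25 ==> m != 10


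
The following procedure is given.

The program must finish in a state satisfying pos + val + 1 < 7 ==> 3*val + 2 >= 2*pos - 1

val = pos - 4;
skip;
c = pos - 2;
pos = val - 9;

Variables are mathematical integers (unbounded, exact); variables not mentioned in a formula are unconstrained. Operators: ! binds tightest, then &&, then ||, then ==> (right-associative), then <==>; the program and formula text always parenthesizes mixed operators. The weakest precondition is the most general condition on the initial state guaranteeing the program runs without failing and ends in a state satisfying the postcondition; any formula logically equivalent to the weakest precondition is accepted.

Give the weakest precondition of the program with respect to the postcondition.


Working backward. After the program, the postcondition pos + val + 1 < 7 ==> 3*val + 2 >= 2*pos - 1 must hold; in canonical form it is pos + val < 6 ==> 3*val >= 2*pos - 3.
Before pos := val - 9: 2*val < 15 ==> val >= -21
Before c := pos - 2: 2*val < 15 ==> val >= -21
Before skip: 2*val < 15 ==> val >= -21
Before val := pos - 4: 2*pos < 23 ==> pos >= -17
Answer: WP = 2*pos < 23 ==> pos >= -17


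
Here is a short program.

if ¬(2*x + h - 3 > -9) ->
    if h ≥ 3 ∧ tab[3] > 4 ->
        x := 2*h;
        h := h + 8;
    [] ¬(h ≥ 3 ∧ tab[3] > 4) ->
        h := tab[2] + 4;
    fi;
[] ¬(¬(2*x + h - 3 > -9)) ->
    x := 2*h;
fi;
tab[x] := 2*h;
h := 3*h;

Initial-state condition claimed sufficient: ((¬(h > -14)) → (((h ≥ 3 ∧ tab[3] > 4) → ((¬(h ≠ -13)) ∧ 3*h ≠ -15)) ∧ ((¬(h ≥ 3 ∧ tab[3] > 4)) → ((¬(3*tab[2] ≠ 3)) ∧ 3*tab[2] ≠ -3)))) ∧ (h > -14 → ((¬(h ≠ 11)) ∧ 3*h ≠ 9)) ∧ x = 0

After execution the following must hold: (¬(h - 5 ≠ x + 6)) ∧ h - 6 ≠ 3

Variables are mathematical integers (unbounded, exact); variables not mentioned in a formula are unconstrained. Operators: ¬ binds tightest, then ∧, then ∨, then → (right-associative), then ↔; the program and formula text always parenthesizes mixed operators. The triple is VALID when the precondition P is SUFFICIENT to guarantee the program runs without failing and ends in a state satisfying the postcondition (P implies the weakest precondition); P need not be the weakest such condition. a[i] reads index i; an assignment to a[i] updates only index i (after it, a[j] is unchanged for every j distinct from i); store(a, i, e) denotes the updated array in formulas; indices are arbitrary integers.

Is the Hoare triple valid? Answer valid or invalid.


Working backward. After the program, the postcondition (¬(h - 5 ≠ x + 6)) ∧ h - 6 ≠ 3 must hold; in canonical form it is (¬(h ≠ x + 11)) ∧ h ≠ 9.
Before h := 3*h: (¬(3*h ≠ x + 11)) ∧ 3*h ≠ 9
Before tab[x] := 2*h: (¬(3*h ≠ x + 11)) ∧ 3*h ≠ 9
Then branch requires ((h ≥ 3 ∧ tab[3] > 4) → ((¬(h ≠ -13)) ∧ 3*h ≠ -15)) ∧ ((¬(h ≥ 3 ∧ tab[3] > 4)) → ((¬(3*tab[2] ≠ x - 1)) ∧ 3*tab[2] ≠ -3)); else branch requires (¬(h ≠ 11)) ∧ 3*h ≠ 9.
Before the if: ((¬(h + 2*x > -6)) → (((h ≥ 3 ∧ tab[3] > 4) → ((¬(h ≠ -13)) ∧ 3*h ≠ -15)) ∧ ((¬(h ≥ 3 ∧ tab[3] > 4)) → ((¬(3*tab[2] ≠ x - 1)) ∧ 3*tab[2] ≠ -3)))) ∧ (h + 2*x > -6 → ((¬(h ≠ 11)) ∧ 3*h ≠ 9))
The weakest precondition is ((¬(h + 2*x > -6)) → (((h ≥ 3 ∧ tab[3] > 4) → ((¬(h ≠ -13)) ∧ 3*h ≠ -15)) ∧ ((¬(h ≥ 3 ∧ tab[3] > 4)) → ((¬(3*tab[2] ≠ x - 1)) ∧ 3*tab[2] ≠ -3)))) ∧ (h + 2*x > -6 → ((¬(h ≠ 11)) ∧ 3*h ≠ 9)).
Check whether ((¬(h > -14)) → (((h ≥ 3 ∧ tab[3] > 4) → ((¬(h ≠ -13)) ∧ 3*h ≠ -15)) ∧ ((¬(h ≥ 3 ∧ tab[3] > 4)) → ((¬(3*tab[2] ≠ 3)) ∧ 3*tab[2] ≠ -3)))) ∧ (h > -14 → ((¬(h ≠ 11)) ∧ 3*h ≠ 9)) ∧ x = 0 implies it.
Countermodel: at the initial state h = -14, tab = {[2] = 1, [3] = 1, elsewhere 1}, x = 0, the precondition holds but the weakest precondition fails.
Answer: invalid


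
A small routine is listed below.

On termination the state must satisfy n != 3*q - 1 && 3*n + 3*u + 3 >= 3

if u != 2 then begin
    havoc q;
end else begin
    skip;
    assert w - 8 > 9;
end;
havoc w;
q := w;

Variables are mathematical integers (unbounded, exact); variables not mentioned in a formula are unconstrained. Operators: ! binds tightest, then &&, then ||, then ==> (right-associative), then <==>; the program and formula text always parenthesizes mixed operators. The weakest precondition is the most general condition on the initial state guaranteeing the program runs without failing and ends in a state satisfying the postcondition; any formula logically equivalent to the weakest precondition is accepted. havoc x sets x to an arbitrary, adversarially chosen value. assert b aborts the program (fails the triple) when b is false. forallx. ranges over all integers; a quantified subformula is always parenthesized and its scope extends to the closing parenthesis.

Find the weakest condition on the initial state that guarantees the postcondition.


Working backward. After the program, the postcondition n != 3*q - 1 && 3*n + 3*u + 3 >= 3 must hold; in canonical form it is n != 3*q - 1 && 3*n + 3*u >= 0.
Before q := w: n != 3*w - 1 && 3*n + 3*u >= 0
Before havoc w: forall w_1. (n != 3*w_1 - 1 && 3*n + 3*u >= 0)
Then branch requires forall w_1. (n != 3*w_1 - 1 && 3*n + 3*u >= 0); else branch requires w > 17 && (forall w_1. (n != 3*w_1 - 1 && 3*n + 3*u >= 0)).
Before the if: (u != 2 ==> (forall w_1. (n != 3*w_1 - 1 && 3*n + 3*u >= 0))) && ((!(u != 2)) ==> (w > 17 && (forall w_1. (n != 3*w_1 - 1 && 3*n + 3*u >= 0))))
Answer: WP = (u != 2 ==> (forall w_1. (n != 3*w_1 - 1 && 3*n + 3*u >= 0))) && ((!(u != 2)) ==> (w > 17 && (forall w_1. (n != 3*w_1 - 1 && 3*n + 3*u >= 0))))


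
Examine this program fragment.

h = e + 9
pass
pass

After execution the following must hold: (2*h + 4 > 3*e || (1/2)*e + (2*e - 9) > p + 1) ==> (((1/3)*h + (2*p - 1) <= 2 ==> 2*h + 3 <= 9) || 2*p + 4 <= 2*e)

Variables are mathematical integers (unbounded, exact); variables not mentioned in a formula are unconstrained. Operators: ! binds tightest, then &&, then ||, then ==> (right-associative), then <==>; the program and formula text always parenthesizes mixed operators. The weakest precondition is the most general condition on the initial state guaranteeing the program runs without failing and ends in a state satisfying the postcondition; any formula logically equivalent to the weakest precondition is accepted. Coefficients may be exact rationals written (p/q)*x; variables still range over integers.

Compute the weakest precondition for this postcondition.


Working backward. After the program, the postcondition (2*h + 4 > 3*e || (1/2)*e + (2*e - 9) > p + 1) ==> (((1/3)*h + (2*p - 1) <= 2 ==> 2*h + 3 <= 9) || 2*p + 4 <= 2*e) must hold; in canonical form it is (2*h > 3*e - 4 || (5/2)*e > p + 10) ==> (((1/3)*h + 2*p <= 3 ==> 2*h <= 6) || 2*p <= 2*e - 4).
Before skip: (2*h > 3*e - 4 || (5/2)*e > p + 10) ==> (((1/3)*h + 2*p <= 3 ==> 2*h <= 6) || 2*p <= 2*e - 4)
Before skip: (2*h > 3*e - 4 || (5/2)*e > p + 10) ==> (((1/3)*h + 2*p <= 3 ==> 2*h <= 6) || 2*p <= 2*e - 4)
Before h := e + 9: (e < 22 || (5/2)*e > p + 10) ==> (((1/3)*e + 2*p <= 0 ==> 2*e <= -12) || 2*p <= 2*e - 4)
Answer: WP = (e < 22 || (5/2)*e > p + 10) ==> (((1/3)*e + 2*p <= 0 ==> 2*e <= -12) || 2*p <= 2*e - 4)


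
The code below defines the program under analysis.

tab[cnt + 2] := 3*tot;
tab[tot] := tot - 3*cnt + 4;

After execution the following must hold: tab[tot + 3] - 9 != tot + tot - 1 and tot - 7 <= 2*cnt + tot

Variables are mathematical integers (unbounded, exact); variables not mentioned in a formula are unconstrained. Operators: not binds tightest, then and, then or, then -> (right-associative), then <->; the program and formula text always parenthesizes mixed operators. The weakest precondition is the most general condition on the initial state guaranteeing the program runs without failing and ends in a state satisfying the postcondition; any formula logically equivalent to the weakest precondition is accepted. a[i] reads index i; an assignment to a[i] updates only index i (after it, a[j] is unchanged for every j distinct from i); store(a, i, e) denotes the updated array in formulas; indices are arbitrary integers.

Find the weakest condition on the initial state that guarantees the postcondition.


Working backward. After the program, the postcondition tab[tot + 3] - 9 != tot + tot - 1 and tot - 7 <= 2*cnt + tot must hold; in canonical form it is tab[tot + 3] != 2*tot + 8 and 2*cnt >= -7.
Before tab[tot] := tot - 3*cnt + 4: store(tab, tot, -3*cnt + tot + 4)[tot + 3] != 2*tot + 8 and 2*cnt >= -7
Before tab[cnt + 2] := 3*tot: store(store(tab, cnt + 2, 3*tot), tot, -3*cnt + tot + 4)[tot + 3] != 2*tot + 8 and 2*cnt >= -7
Answer: WP = store(store(tab, cnt + 2, 3*tot), tot, -3*cnt + tot + 4)[tot + 3] != 2*tot + 8 and 2*cnt >= -7


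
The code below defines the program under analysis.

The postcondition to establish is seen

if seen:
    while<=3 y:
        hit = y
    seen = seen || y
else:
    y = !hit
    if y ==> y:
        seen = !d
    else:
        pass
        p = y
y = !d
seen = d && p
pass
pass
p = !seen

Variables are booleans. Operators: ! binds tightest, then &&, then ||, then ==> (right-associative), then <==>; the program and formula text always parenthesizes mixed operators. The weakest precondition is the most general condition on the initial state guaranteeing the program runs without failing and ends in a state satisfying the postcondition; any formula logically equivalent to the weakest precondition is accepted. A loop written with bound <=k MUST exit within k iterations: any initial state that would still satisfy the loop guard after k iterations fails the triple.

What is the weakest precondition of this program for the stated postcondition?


Working backward. After the program, seen must hold.
Before p := !seen: seen
Before skip: seen
Before skip: seen
Before seen := d && p: d && p
Before y := !d: d && p
Then branch requires (y ==> ((y ==> ((y ==> ((!y) && d && p)) && ((!y) ==> (d && p)))) && ((!y) ==> (d && p)))) && ((!y) ==> (d && p)); else branch requires d && p.
Before the if: (seen ==> ((y ==> ((y ==> ((y ==> ((!y) && d && p)) && ((!y) ==> (d && p)))) && ((!y) ==> (d && p)))) && ((!y) ==> (d && p)))) && ((!seen) ==> (d && p))
Answer: WP = (seen ==> ((y ==> ((y ==> ((y ==> ((!y) && d && p)) && ((!y) ==> (d && p)))) && ((!y) ==> (d && p)))) && ((!y) ==> (d && p)))) && ((!seen) ==> (d && p))


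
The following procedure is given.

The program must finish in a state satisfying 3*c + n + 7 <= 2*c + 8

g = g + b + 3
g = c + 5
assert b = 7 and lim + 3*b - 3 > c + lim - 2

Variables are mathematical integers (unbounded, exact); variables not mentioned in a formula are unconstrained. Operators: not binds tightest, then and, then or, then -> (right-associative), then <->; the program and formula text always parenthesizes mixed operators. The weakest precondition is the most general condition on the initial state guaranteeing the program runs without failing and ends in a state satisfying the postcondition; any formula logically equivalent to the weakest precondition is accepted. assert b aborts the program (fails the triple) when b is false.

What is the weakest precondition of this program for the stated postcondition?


Working backward. After the program, the postcondition 3*c + n + 7 <= 2*c + 8 must hold; in canonical form it is c + n <= 1.
Before assert b = 7 and lim + 3*b - 3 > c + lim - 2: b = 7 and 3*b > c + 1 and c + n <= 1
Before g := c + 5: b = 7 and 3*b > c + 1 and c + n <= 1
Before g := g + b + 3: b = 7 and 3*b > c + 1 and c + n <= 1
Answer: WP = b = 7 and 3*b > c + 1 and c + n <= 1


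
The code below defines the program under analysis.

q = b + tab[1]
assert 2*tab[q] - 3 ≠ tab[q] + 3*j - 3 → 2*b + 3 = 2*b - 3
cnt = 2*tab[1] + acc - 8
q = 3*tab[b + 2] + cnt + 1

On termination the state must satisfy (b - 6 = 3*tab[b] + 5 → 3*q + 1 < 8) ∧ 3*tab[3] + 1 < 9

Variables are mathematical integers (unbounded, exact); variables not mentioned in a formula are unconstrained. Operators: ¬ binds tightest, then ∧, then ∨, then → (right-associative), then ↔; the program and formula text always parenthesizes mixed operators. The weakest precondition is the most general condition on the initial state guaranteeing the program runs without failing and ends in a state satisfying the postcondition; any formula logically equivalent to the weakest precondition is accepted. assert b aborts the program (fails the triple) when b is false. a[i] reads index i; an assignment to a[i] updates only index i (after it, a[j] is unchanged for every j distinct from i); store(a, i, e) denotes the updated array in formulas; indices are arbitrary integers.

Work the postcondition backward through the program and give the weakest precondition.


Working backward. After the program, the postcondition (b - 6 = 3*tab[b] + 5 → 3*q + 1 < 8) ∧ 3*tab[3] + 1 < 9 must hold; in canonical form it is (b = 3*tab[b] + 11 → 3*q < 7) ∧ 3*tab[3] < 8.
Before q := 3*tab[b + 2] + cnt + 1: (b = 3*tab[b] + 11 → 9*tab[b + 2] + 3*cnt < 4) ∧ 3*tab[3] < 8
Before cnt := 2*tab[1] + acc - 8: (b = 3*tab[b] + 11 → 9*tab[b + 2] + 6*tab[1] + 3*acc < 28) ∧ 3*tab[3] < 8
Before assert 2*tab[q] - 3 ≠ tab[q] + 3*j - 3 → 2*b + 3 = 2*b - 3: (¬(tab[q] ≠ 3*j)) ∧ (b = 3*tab[b] + 11 → 9*tab[b + 2] + 6*tab[1] + 3*acc < 28) ∧ 3*tab[3] < 8
Before q := b + tab[1]: (¬(tab[tab[1] + b] ≠ 3*j)) ∧ (b = 3*tab[b] + 11 → 9*tab[b + 2] + 6*tab[1] + 3*acc < 28) ∧ 3*tab[3] < 8
Answer: WP = (¬(tab[tab[1] + b] ≠ 3*j)) ∧ (b = 3*tab[b] + 11 → 9*tab[b + 2] + 6*tab[1] + 3*acc < 28) ∧ 3*tab[3] < 8


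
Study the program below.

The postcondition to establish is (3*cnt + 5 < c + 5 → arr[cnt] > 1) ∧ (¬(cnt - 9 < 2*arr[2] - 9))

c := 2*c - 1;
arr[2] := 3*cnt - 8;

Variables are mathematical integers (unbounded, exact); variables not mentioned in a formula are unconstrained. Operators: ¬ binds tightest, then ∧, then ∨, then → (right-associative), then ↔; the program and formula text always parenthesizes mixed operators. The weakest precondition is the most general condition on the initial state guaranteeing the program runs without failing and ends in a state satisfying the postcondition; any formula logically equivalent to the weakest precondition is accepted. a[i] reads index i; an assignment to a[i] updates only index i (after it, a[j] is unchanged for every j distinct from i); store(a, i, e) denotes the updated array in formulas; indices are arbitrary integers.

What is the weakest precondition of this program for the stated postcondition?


Working backward. After the program, the postcondition (3*cnt + 5 < c + 5 → arr[cnt] > 1) ∧ (¬(cnt - 9 < 2*arr[2] - 9)) must hold; in canonical form it is (3*cnt < c → arr[cnt] > 1) ∧ (¬(cnt < 2*arr[2])).
Before arr[2] := 3*cnt - 8: (3*cnt < c → store(arr, 2, 3*cnt - 8)[cnt] > 1) ∧ (¬(5*cnt > 16))
Before c := 2*c - 1: (3*cnt < 2*c - 1 → store(arr, 2, 3*cnt - 8)[cnt] > 1) ∧ (¬(5*cnt > 16))
Answer: WP = (3*cnt < 2*c - 1 → store(arr, 2, 3*cnt - 8)[cnt] > 1) ∧ (¬(5*cnt > 16))


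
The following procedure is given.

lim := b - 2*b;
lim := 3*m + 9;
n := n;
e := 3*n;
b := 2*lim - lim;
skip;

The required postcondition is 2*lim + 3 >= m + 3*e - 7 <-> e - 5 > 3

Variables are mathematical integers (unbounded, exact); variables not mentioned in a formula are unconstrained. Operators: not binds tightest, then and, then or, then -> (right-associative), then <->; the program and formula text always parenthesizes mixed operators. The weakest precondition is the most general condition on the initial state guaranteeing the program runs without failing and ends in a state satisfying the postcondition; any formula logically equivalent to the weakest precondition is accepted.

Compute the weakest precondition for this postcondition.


Working backward. After the program, the postcondition 2*lim + 3 >= m + 3*e - 7 <-> e - 5 > 3 must hold; in canonical form it is 2*lim >= 3*e + m - 10 <-> e > 8.
Before skip: 2*lim >= 3*e + m - 10 <-> e > 8
Before b := 2*lim - lim: 2*lim >= 3*e + m - 10 <-> e > 8
Before e := 3*n: 2*lim >= m + 9*n - 10 <-> 3*n > 8
Before n := n: 2*lim >= m + 9*n - 10 <-> 3*n > 8
Before lim := 3*m + 9: 5*m >= 9*n - 28 <-> 3*n > 8
Before lim := b - 2*b: 5*m >= 9*n - 28 <-> 3*n > 8
Answer: WP = 5*m >= 9*n - 28 <-> 3*n > 8


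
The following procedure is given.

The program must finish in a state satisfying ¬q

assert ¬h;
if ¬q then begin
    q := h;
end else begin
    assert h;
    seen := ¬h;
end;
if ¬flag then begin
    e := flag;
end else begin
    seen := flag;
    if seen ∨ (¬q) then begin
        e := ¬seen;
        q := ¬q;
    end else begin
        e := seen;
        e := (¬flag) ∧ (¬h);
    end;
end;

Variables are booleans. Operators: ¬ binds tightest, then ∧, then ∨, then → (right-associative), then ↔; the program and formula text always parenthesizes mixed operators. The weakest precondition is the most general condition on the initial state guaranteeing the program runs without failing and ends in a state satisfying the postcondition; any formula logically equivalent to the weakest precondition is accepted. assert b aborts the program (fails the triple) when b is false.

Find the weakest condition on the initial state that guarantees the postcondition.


Working backward. After the program, ¬q must hold.
Then branch requires ¬q; else branch requires ((flag ∨ (¬q)) → q) ∧ ((¬(flag ∨ (¬q))) → (¬q)).
Before the if: ((¬flag) → (¬q)) ∧ (flag → (((flag ∨ (¬q)) → q) ∧ ((¬(flag ∨ (¬q))) → (¬q))))
Then branch requires ((¬flag) → (¬h)) ∧ (flag → (((flag ∨ (¬h)) → h) ∧ ((¬(flag ∨ (¬h))) → (¬h)))); else branch requires h ∧ ((¬flag) → (¬q)) ∧ (flag → (((flag ∨ (¬q)) → q) ∧ ((¬(flag ∨ (¬q))) → (¬q)))).
Before the if: ((¬q) → (((¬flag) → (¬h)) ∧ (flag → (((flag ∨ (¬h)) → h) ∧ ((¬(flag ∨ (¬h))) → (¬h)))))) ∧ (q → (h ∧ ((¬flag) → (¬q)) ∧ (flag → (((flag ∨ (¬q)) → q) ∧ ((¬(flag ∨ (¬q))) → (¬q))))))
Before assert ¬h: (¬h) ∧ ((¬q) → (((¬flag) → (¬h)) ∧ (flag → (((flag ∨ (¬h)) → h) ∧ ((¬(flag ∨ (¬h))) → (¬h)))))) ∧ (q → (h ∧ ((¬flag) → (¬q)) ∧ (flag → (((flag ∨ (¬q)) → q) ∧ ((¬(flag ∨ (¬q))) → (¬q))))))
Answer: WP = (¬h) ∧ ((¬q) → (((¬flag) → (¬h)) ∧ (flag → (((flag ∨ (¬h)) → h) ∧ ((¬(flag ∨ (¬h))) → (¬h)))))) ∧ (q → (h ∧ ((¬flag) → (¬q)) ∧ (flag → (((flag ∨ (¬q)) → q) ∧ ((¬(flag ∨ (¬q))) → (¬q))))))


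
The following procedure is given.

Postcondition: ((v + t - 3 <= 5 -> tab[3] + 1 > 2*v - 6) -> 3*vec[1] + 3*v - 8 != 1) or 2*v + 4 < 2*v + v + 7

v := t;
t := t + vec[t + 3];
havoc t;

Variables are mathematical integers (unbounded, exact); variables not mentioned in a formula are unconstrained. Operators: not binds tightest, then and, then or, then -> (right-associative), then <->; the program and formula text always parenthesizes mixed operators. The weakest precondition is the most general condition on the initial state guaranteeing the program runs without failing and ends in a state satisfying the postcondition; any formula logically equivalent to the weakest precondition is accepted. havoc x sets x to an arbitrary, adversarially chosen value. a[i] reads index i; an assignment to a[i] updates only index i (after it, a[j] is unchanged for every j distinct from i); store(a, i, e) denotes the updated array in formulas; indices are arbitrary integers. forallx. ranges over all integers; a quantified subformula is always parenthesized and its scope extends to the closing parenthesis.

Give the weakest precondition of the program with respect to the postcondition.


Working backward. After the program, the postcondition ((v + t - 3 <= 5 -> tab[3] + 1 > 2*v - 6) -> 3*vec[1] + 3*v - 8 != 1) or 2*v + 4 < 2*v + v + 7 must hold; in canonical form it is ((t + v <= 8 -> tab[3] > 2*v - 7) -> 3*vec[1] + 3*v != 9) or v > -3.
Before havoc t: forall t_1. (((t_1 + v <= 8 -> tab[3] > 2*v - 7) -> 3*vec[1] + 3*v != 9) or v > -3)
Before t := t + vec[t + 3]: forall t_1. (((t_1 + v <= 8 -> tab[3] > 2*v - 7) -> 3*vec[1] + 3*v != 9) or v > -3)
Before v := t: forall t_1. (((t + t_1 <= 8 -> tab[3] > 2*t - 7) -> 3*vec[1] + 3*t != 9) or t > -3)
Answer: WP = forall t_1. (((t + t_1 <= 8 -> tab[3] > 2*t - 7) -> 3*vec[1] + 3*t != 9) or t > -3)


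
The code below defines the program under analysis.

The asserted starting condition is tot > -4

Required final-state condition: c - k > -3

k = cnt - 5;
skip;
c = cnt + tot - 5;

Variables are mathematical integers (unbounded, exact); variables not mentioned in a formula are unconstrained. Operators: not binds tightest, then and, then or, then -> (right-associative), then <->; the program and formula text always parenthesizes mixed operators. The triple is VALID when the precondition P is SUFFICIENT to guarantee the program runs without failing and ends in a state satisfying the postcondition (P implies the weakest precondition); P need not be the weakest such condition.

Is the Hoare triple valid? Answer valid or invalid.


Working backward. After the program, the postcondition c - k > -3 must hold; in canonical form it is c > k - 3.
Before c := cnt + tot - 5: cnt + tot > k + 2
Before skip: cnt + tot > k + 2
Before k := cnt - 5: tot > -3
The weakest precondition is tot > -3.
Check whether tot > -4 implies it.
Countermodel: at the initial state tot = -3, the precondition holds but the weakest precondition fails.
Answer: invalid


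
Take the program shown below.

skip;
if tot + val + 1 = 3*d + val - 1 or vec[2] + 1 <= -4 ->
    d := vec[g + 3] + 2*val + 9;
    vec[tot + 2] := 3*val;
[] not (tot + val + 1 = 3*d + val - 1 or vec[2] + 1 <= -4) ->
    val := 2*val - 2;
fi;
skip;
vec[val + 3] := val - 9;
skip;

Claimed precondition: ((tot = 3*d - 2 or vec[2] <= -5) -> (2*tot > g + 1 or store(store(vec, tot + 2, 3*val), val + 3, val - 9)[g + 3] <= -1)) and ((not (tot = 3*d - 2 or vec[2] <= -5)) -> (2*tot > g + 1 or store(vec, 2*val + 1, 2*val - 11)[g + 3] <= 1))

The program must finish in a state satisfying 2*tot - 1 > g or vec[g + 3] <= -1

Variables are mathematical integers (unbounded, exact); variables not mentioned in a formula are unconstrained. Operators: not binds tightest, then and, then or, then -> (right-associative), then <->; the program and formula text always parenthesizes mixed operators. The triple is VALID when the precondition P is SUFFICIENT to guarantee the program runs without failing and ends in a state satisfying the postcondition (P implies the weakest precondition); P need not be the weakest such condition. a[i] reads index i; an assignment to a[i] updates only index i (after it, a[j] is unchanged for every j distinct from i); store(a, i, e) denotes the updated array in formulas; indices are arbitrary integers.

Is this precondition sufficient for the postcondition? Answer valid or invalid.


Working backward. After the program, the postcondition 2*tot - 1 > g or vec[g + 3] <= -1 must hold; in canonical form it is 2*tot > g + 1 or vec[g + 3] <= -1.
Before skip: 2*tot > g + 1 or vec[g + 3] <= -1
Before vec[val + 3] := val - 9: 2*tot > g + 1 or store(vec, val + 3, val - 9)[g + 3] <= -1
Before skip: 2*tot > g + 1 or store(vec, val + 3, val - 9)[g + 3] <= -1
Then branch requires 2*tot > g + 1 or store(store(vec, tot + 2, 3*val), val + 3, val - 9)[g + 3] <= -1; else branch requires 2*tot > g + 1 or store(vec, 2*val + 1, 2*val - 11)[g + 3] <= -1.
Before the if: ((tot = 3*d - 2 or vec[2] <= -5) -> (2*tot > g + 1 or store(store(vec, tot + 2, 3*val), val + 3, val - 9)[g + 3] <= -1)) and ((not (tot = 3*d - 2 or vec[2] <= -5)) -> (2*tot > g + 1 or store(vec, 2*val + 1, 2*val - 11)[g + 3] <= -1))
Before skip: ((tot = 3*d - 2 or vec[2] <= -5) -> (2*tot > g + 1 or store(store(vec, tot + 2, 3*val), val + 3, val - 9)[g + 3] <= -1)) and ((not (tot = 3*d - 2 or vec[2] <= -5)) -> (2*tot > g + 1 or store(vec, 2*val + 1, 2*val - 11)[g + 3] <= -1))
The weakest precondition is ((tot = 3*d - 2 or vec[2] <= -5) -> (2*tot > g + 1 or store(store(vec, tot + 2, 3*val), val + 3, val - 9)[g + 3] <= -1)) and ((not (tot = 3*d - 2 or vec[2] <= -5)) -> (2*tot > g + 1 or store(vec, 2*val + 1, 2*val - 11)[g + 3] <= -1)).
Check whether ((tot = 3*d - 2 or vec[2] <= -5) -> (2*tot > g + 1 or store(store(vec, tot + 2, 3*val), val + 3, val - 9)[g + 3] <= -1)) and ((not (tot = 3*d - 2 or vec[2] <= -5)) -> (2*tot > g + 1 or store(vec, 2*val + 1, 2*val - 11)[g + 3] <= 1)) implies it.
Countermodel: at the initial state d = 0, g = 1, tot = 0, val = 2, vec = {[2] = 6516, [4] = 0, [5] = 6, elsewhere 6}, the precondition holds but the weakest precondition fails.
Answer: invalid
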